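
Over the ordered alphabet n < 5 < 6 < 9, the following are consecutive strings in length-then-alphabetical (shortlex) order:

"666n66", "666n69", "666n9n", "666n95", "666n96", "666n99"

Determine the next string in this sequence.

Find the rightmost character of 666n99 below 9, bump it to the next letter, and reset everything to its right to n.

6665nn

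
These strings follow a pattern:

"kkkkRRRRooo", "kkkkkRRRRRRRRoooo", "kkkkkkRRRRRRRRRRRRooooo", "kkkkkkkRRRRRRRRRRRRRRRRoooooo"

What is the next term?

The n-th term is n+3 k's then 4n R's then n+2 o's (n = 1, 2, …).
At n = 5 the blocks have lengths 8, 20, 7.

kkkkkkkkRRRRRRRRRRRRRRRRRRRRooooooo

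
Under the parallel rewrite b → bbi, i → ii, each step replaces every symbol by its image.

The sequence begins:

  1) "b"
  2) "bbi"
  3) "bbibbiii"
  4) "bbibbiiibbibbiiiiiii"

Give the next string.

Replace each of the 20 characters of bbibbiiibbibbiiiiiii in place — bbi bbi ii bbi bbi ii ii ii bbi bbi ii bbi bbi ii ii ii ii ii ii ii — and concatenate.

bbibbiiibbibbiiiiiiibbibbiiibbibbiiiiiiiiiiiiiii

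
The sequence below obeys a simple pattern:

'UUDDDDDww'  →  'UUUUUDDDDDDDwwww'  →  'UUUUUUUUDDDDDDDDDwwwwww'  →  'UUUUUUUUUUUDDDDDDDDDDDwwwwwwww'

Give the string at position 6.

UUUUUUUUUUUUUUUUUDDDDDDDDDDDDDDDwwwwwwwwwwww

Term n consists of 3n-1 U's, followed by 2n+3 D's, followed by 2n w's (n = 1, 2, …).
At n = 6 the blocks have lengths 17, 15, 12.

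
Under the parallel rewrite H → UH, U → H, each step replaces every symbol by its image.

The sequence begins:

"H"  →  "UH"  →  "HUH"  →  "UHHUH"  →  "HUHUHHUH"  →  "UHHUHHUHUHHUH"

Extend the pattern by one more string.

Rewriting the 13 symbols of UHHUHHUHUHHUH one by one yields H UH UH H UH UH H UH H UH UH H UH; concatenated:

HUHUHHUHUHHUHHUHUHHUH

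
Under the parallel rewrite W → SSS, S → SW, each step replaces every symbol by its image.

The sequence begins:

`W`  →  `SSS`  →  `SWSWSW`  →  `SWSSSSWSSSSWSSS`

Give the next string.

Applying the rule to each of the 15 symbols of SWSSSSWSSSSWSSS gives the pieces SW SSS SW SW SW SW SSS SW SW SW SW SSS SW SW SW, which concatenate to the answer.

SWSSSSWSWSWSWSSSSWSWSWSWSSSSWSWSW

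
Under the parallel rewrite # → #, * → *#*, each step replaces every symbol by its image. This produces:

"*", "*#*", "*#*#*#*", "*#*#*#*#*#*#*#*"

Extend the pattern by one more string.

*#*#*#*#*#*#*#*#*#*#*#*#*#*#*#*

Applying the rule to each of the 15 symbols of *#*#*#*#*#*#*#* gives the pieces *#* # *#* # *#* # *#* # *#* # *#* # *#* # *#*, which concatenate to the answer.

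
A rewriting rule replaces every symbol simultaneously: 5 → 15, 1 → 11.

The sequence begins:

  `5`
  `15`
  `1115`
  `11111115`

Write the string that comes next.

1111111111111115

Apply φ to 11111115 symbol by symbol: 1→11, 1→11, 1→11, 1→11, 1→11, 1→11, 1→11, 5→15; joined: 11 11 11 11 11 11 11 15.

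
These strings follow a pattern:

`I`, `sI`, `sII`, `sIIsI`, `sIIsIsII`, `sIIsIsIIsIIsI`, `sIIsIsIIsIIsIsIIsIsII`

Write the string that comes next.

sIIsIsIIsIIsIsIIsIsIIsIIsIsIIsIIsI

Each term (from the third on) is the previous term followed by the one before it: term 3 = sI·I = sII.
Continuing: sIIsIsIIsIIsIsIIsIsII · sIIsIsIIsIIsI gives term 8.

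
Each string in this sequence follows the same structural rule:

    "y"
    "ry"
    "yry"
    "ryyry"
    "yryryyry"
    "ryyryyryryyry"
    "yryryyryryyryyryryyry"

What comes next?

ryyryyryryyryyryryyryryyryyryryyry

From term 3 onward, concatenate the second-to-last term with the last: y·ry = yry, ry·yry = ryyry, …
Continuing: ryyryyryryyry · yryryyryryyryyryryyry gives term 8.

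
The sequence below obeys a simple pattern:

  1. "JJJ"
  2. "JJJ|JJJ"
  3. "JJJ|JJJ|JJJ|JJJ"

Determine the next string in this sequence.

JJJ|JJJ|JJJ|JJJ|JJJ|JJJ|JJJ|JJJ

Each string is two copies of the previous one joined by '|'.
One more doubling of JJJ|JJJ|JJJ|JJJ gives the answer.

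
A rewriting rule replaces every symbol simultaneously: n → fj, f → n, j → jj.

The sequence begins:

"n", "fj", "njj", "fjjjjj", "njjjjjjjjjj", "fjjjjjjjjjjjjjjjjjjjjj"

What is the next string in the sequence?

njjjjjjjjjjjjjjjjjjjjjjjjjjjjjjjjjjjjjjjjjj

φ(fjjjjjjjjjjjjjjjjjjjjj) expands symbol-by-symbol to n jj jj jj jj jj jj jj jj jj jj jj jj jj jj jj jj jj jj jj jj jj; joining the 22 pieces gives the next term.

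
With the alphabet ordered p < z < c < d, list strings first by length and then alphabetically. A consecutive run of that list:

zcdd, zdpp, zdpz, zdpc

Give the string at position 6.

zdzp

Stepping forward 2 times from zdpc: zdpc → zdpd, then the target.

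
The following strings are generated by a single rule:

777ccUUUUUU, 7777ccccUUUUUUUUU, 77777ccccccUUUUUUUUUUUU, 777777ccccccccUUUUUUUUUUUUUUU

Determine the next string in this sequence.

7777777ccccccccccUUUUUUUUUUUUUUUUUU

Term n consists of n+2 7's, followed by 2n c's, followed by 3n+3 U's (n = 1, 2, …).
Setting n = 5 gives 7, 10, 18 characters in each block.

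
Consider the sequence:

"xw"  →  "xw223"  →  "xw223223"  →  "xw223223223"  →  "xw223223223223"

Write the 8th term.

xw223223223223223223223

The strings grow by a fixed suffix 223 each time.
From xw223223223223, 3 further steps: xw223223223223 → xw223223223223223 → xw223223223223223223 → (answer).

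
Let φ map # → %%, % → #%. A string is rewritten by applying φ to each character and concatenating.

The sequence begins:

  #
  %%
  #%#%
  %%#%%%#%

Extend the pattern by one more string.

#%#%%%#%#%#%%%#%

Apply φ to %%#%%%#% symbol by symbol: %→#%, %→#%, #→%%, %→#%, %→#%, %→#%, #→%%, %→#%; joined: #% #% %% #% #% #% %% #%.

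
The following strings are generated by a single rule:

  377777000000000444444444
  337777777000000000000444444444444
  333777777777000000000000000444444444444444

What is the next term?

333377777777777000000000000000000444444444444444444

The n-th term is n-2 3's then 2n-1 7's then 3n 0's then 3n 4's, where the shown terms are n = 3, 4, 5.
Setting n = 6 gives 4, 11, 18, 18 characters in each block.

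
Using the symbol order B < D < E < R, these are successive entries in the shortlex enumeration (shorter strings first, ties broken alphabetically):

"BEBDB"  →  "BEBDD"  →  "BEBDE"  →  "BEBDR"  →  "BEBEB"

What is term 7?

BEBEE

Continuing the enumeration 2 steps past BEBEB: BEBEB → BEBED → (answer).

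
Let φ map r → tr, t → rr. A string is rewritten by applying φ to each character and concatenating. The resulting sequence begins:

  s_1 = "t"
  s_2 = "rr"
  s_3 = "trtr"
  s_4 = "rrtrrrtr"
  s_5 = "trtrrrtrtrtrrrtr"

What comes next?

Replace each of the 16 characters of trtrrrtrtrtrrrtr in place — rr tr rr tr tr tr rr tr rr tr rr tr tr tr rr tr — and concatenate.

rrtrrrtrtrtrrrtrrrtrrrtrtrtrrrtr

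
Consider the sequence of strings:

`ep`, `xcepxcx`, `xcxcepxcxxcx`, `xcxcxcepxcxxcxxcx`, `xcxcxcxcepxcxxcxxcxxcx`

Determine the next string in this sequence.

xcxcxcxcxcepxcxxcxxcxxcxxcx

s(k+1) = xc·s(k)·xcx, so each term gains xc as a prefix and xcx as a suffix.
One more step from xcxcxcxcepxcxxcxxcxxcx gives the answer.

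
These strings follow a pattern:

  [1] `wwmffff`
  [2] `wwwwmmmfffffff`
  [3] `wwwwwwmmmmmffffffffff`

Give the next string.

The n-th term is 2n w's then 2n-1 m's then 3n+1 f's (n = 1, 2, …).
At n = 4 the blocks have lengths 8, 7, 13.

wwwwwwwwmmmmmmmfffffffffffff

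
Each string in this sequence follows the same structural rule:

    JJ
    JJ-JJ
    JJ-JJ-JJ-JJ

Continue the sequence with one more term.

Every step duplicates the string with '-' between the halves.
Doubling JJ-JJ-JJ-JJ with '-' between the halves:

JJ-JJ-JJ-JJ-JJ-JJ-JJ-JJ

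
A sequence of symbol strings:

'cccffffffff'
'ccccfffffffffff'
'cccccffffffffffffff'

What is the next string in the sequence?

ccccccfffffffffffffffff

Each string has the form c^{n+1} f^{3n+2}, where the shown terms are n = 2, 3, 4.
Setting n = 5 gives 6, 17 characters in each block.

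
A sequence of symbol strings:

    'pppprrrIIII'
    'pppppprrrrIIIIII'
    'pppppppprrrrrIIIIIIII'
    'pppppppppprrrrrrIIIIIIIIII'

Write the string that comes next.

pppppppppppprrrrrrrIIIIIIIIIIII

The n-th term is 2n p's then n+1 r's then 2n I's, where the shown terms are n = 2, 3, 4, 5.
For the next term, n = 6, so the run lengths are 12, 7, 12.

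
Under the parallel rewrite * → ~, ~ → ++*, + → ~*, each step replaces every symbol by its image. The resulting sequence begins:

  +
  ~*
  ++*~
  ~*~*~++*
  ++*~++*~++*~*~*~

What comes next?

Replace each of the 16 characters of ++*~++*~++*~*~*~ in place — ~* ~* ~ ++* ~* ~* ~ ++* ~* ~* ~ ++* ~ ++* ~ ++* — and concatenate.

~*~*~++*~*~*~++*~*~*~++*~++*~++*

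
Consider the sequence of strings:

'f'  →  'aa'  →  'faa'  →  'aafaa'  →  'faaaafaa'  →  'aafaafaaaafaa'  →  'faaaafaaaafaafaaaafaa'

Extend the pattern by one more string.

aafaafaaaafaafaaaafaaaafaafaaaafaa

Each term (from the third on) is the two preceding terms concatenated in order: term 3 = f·aa = faa.
The next term joins aafaafaaaafaa and faaaafaaaafaafaaaafaa.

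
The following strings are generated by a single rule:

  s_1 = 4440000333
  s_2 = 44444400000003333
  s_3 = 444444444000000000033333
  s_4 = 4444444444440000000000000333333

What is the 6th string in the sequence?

Each string has the form 4^{3n} 0^{3n+1} 3^{n+2} (n = 1, 2, …).
Setting n = 6 gives 18, 19, 8 characters in each block.

444444444444444444000000000000000000033333333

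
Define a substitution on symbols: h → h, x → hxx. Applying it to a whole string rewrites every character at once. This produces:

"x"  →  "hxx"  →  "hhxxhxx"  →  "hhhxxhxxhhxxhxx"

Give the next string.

Applying the rule to each of the 15 symbols of hhhxxhxxhhxxhxx gives the pieces h h h hxx hxx h hxx hxx h h hxx hxx h hxx hxx, which concatenate to the answer.

hhhhxxhxxhhxxhxxhhhxxhxxhhxxhxx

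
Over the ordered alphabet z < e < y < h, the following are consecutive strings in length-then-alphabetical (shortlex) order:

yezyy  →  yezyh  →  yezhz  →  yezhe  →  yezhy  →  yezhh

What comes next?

Treat yezhh as a base-4 numeral over the given alphabet and add one, carrying through any trailing h's.

yeezz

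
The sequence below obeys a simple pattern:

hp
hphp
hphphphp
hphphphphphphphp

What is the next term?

hphphphphphphphphphphphphphphphp

Each string is two copies of the previous one concatenated.
One more doubling of hphphphphphphphp gives the answer.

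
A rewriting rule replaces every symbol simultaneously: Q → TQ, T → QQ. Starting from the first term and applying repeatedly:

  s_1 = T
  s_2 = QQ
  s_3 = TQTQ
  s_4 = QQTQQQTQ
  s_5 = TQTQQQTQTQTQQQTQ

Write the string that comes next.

Rewriting the 16 symbols of TQTQQQTQTQTQQQTQ one by one yields QQ TQ QQ TQ TQ TQ QQ TQ QQ TQ QQ TQ TQ TQ QQ TQ; concatenated:

QQTQQQTQTQTQQQTQQQTQQQTQTQTQQQTQ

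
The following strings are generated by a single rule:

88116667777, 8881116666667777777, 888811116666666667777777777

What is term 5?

8888881111116666666666666667777777777777777

The n-th term is n+1 8's then n+1 1's then 3n 6's then 3n+1 7's (n = 1, 2, …).
At n = 5 the blocks have lengths 6, 6, 15, 16.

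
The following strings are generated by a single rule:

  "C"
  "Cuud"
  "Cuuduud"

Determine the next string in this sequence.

The strings grow by a fixed suffix uud each time.
Applying this once more to Cuuduud:

Cuuduuduud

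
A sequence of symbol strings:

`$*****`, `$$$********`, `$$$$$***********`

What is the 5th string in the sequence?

$$$$$$$$$*****************

Term n consists of 2n-1 $'s, followed by 3n+2 *'s (n = 1, 2, …).
For term 5, n = 5, so the run lengths are 9, 17.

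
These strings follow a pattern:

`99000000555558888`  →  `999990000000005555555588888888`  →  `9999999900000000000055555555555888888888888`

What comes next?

99999999999000000000000000555555555555558888888888888888

The n-th term is 3n-1 9's then 3n+3 0's then 3n+2 5's then 4n 8's (n = 1, 2, …).
Setting n = 4 gives 11, 15, 14, 16 characters in each block.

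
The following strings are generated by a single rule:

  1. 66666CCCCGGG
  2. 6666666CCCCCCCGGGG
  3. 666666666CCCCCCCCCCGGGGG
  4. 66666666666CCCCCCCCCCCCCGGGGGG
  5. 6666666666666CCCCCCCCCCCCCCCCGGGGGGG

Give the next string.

The n-th term is 2n+1 6's then 3n-2 C's then n+1 G's, where the shown terms are n = 2, 3, 4, 5, 6.
For the next term, n = 7, so the run lengths are 15, 19, 8.

666666666666666CCCCCCCCCCCCCCCCCCCGGGGGGGG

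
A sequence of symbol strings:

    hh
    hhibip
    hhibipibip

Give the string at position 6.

Every step adds ibip to the end: s(k+1) = s(k)·ibip.
From hhibipibip, 3 further steps: hhibipibip → hhibipibipibip → hhibipibipibipibip → (answer).

hhibipibipibipibipibip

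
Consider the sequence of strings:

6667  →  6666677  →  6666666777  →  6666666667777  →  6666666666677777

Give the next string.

Each string has the form 6^{2n+1} 7^{n} (n = 1, 2, …).
Setting n = 6 gives 13, 6 characters in each block.

6666666666666777777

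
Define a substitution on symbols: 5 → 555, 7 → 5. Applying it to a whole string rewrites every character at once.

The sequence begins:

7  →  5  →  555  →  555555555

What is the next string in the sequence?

555555555555555555555555555

Rewriting each symbol of 555555555: 5→555, 5→555, 5→555, 5→555, 5→555, 5→555, 5→555, 5→555, 5→555, which concatenates to 555 555 555 555 555 555 555 555 555.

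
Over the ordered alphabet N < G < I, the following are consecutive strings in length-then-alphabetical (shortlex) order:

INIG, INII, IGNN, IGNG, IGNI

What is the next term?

IGGN

Find the rightmost character of IGNI below I, bump it to the next letter, and reset everything to its right to N.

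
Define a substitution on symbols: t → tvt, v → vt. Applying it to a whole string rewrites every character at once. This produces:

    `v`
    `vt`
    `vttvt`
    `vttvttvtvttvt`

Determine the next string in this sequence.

Replace each of the 13 characters of vttvttvtvttvt in place — vt tvt tvt vt tvt tvt vt tvt vt tvt tvt vt tvt — and concatenate.

vttvttvtvttvttvtvttvtvttvttvtvttvt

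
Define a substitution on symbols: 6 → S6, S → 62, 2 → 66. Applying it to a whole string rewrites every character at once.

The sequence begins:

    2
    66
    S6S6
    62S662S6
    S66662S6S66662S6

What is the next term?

Rewriting the 16 symbols of S66662S6S66662S6 one by one yields 62 S6 S6 S6 S6 66 62 S6 62 S6 S6 S6 S6 66 62 S6; concatenated:

62S6S6S6S66662S662S6S6S6S66662S6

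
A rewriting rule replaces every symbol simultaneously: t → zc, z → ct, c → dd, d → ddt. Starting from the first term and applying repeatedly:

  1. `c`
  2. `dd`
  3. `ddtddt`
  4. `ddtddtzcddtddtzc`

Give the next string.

φ(ddtddtzcddtddtzc) expands symbol-by-symbol to ddt ddt zc ddt ddt zc ct dd ddt ddt zc ddt ddt zc ct dd; joining the 16 pieces gives the next term.

ddtddtzcddtddtzcctddddtddtzcddtddtzcctdd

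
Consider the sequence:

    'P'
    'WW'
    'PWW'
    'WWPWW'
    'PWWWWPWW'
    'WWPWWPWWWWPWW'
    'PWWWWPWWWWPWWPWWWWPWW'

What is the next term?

WWPWWPWWWWPWWPWWWWPWWWWPWWPWWWWPWW

From term 3 onward, concatenate the second-to-last term with the last: P·WW = PWW, WW·PWW = WWPWW, …
The next term joins WWPWWPWWWWPWW and PWWWWPWWWWPWWPWWWWPWW.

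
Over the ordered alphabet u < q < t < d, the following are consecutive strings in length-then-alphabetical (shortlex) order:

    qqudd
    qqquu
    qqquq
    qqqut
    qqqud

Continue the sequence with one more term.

qqqqu

The successor of qqqud increments the rightmost position that isn't already d and resets every position after it to u.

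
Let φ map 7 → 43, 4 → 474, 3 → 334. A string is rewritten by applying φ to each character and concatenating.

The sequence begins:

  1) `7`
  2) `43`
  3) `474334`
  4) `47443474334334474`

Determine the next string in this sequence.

Rewriting the 17 symbols of 47443474334334474 one by one yields 474 43 474 474 334 474 43 474 334 334 474 334 334 474 474 43 474; concatenated:

474434744743344744347433433447433433447447443474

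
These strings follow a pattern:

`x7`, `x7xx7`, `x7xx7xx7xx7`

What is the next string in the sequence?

Every step duplicates the string with 'x' between the halves.
One more doubling of x7xx7xx7xx7 gives the answer.

x7xx7xx7xx7xx7xx7xx7xx7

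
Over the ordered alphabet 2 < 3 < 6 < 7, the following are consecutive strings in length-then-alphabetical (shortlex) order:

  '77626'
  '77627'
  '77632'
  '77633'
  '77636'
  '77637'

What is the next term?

77662

Find the rightmost character of 77637 below 7, bump it to the next letter, and reset everything to its right to 2.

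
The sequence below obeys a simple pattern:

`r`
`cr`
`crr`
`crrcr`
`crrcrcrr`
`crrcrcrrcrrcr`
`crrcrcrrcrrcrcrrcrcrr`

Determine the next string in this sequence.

crrcrcrrcrrcrcrrcrcrrcrrcrcrrcrrcr

This is a Fibonacci-style word recurrence s(k) = s(k−1)·s(k−2): e.g. cr·r = crr.
Continuing: crrcrcrrcrrcrcrrcrcrr · crrcrcrrcrrcr gives term 8.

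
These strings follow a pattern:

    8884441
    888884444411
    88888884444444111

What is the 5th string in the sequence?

The n-th term is 2n+1 8's then 2n+1 4's then n 1's (n = 1, 2, …).
Setting n = 5 gives 11, 11, 5 characters in each block.

888888888884444444444411111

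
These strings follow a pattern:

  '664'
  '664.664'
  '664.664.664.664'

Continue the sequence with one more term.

664.664.664.664.664.664.664.664

Every step duplicates the string with '.' between the halves.
One more doubling of 664.664.664.664 gives the answer.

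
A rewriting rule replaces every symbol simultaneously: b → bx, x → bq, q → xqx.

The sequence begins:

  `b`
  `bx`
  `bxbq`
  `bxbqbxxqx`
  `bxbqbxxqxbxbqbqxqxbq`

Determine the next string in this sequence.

Rewriting the 20 symbols of bxbqbxxqxbxbqbqxqxbq one by one yields bx bq bx xqx bx bq bq xqx bq bx bq bx xqx bx xqx bq xqx bq bx xqx; concatenated:

bxbqbxxqxbxbqbqxqxbqbxbqbxxqxbxxqxbqxqxbqbxxqx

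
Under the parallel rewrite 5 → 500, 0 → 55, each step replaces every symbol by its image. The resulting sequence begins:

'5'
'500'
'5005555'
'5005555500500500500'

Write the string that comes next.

φ(5005555500500500500) expands symbol-by-symbol to 500 55 55 500 500 500 500 500 55 55 500 55 55 500 55 55 500 55 55; joining the 19 pieces gives the next term.

50055555005005005005005555500555550055555005555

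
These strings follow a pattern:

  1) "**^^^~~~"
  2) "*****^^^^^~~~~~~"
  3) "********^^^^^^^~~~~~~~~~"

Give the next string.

Reading off run lengths: * runs 2, 5, 8; ^ runs 3, 5, 7; ~ runs 3, 6, 9 — each is linear in n (n = 1, 2, …).
At n = 4 the blocks have lengths 11, 9, 12.

***********^^^^^^^^^~~~~~~~~~~~~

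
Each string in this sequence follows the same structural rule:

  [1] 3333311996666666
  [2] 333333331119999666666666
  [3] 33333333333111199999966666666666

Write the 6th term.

Each string has the form 3^{3n-1} 1^{n} 9^{2n-2} 6^{2n+3}, where the shown terms are n = 2, 3, 4.
At n = 7 the blocks have lengths 20, 7, 12, 17.

33333333333333333333111111199999999999966666666666666666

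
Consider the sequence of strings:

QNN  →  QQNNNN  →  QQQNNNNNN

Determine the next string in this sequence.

QQQQNNNNNNNN

Each string has the form Q^{n} N^{2n} (n = 1, 2, …).
At n = 4 the blocks have lengths 4, 8.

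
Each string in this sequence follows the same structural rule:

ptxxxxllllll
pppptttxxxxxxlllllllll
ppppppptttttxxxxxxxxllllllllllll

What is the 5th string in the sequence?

ppppppppppppptttttttttxxxxxxxxxxxxllllllllllllllllll

The n-th term is 3n-2 p's then 2n-1 t's then 2n+2 x's then 3n+3 l's (n = 1, 2, …).
Setting n = 5 gives 13, 9, 12, 18 characters in each block.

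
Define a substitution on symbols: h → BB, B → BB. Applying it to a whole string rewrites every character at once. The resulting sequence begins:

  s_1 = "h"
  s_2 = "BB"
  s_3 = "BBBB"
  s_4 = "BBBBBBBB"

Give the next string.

Expanding BBBBBBBB: B→BB, B→BB, B→BB, B→BB, B→BB, B→BB, B→BB, B→BB. Concatenated: BB BB BB BB BB BB BB BB.

BBBBBBBBBBBBBBBB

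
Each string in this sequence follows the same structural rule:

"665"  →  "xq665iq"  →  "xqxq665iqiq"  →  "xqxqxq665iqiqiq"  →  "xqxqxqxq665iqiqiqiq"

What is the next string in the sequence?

Each term wraps the previous one in xq on the left and iq on the right.
So the next term is xq·xqxqxqxq665iqiqiqiq·iq.

xqxqxqxqxq665iqiqiqiqiq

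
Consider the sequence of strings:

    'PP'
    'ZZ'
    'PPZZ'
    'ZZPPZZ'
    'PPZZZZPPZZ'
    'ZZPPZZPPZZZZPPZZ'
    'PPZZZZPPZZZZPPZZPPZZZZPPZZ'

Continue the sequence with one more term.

ZZPPZZPPZZZZPPZZPPZZZZPPZZZZPPZZPPZZZZPPZZ

From term 3 onward, concatenate the second-to-last term with the last: PP·ZZ = PPZZ, ZZ·PPZZ = ZZPPZZ, …
Continuing: ZZPPZZPPZZZZPPZZ · PPZZZZPPZZZZPPZZPPZZZZPPZZ gives term 8.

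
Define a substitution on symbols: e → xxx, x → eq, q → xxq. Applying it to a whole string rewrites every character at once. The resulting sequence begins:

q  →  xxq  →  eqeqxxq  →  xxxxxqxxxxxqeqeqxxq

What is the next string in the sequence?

eqeqeqeqeqxxqeqeqeqeqeqxxqxxxxxqxxxxxqeqeqxxq

Applying the rule to each of the 19 symbols of xxxxxqxxxxxqeqeqxxq gives the pieces eq eq eq eq eq xxq eq eq eq eq eq xxq xxx xxq xxx xxq eq eq xxq, which concatenate to the answer.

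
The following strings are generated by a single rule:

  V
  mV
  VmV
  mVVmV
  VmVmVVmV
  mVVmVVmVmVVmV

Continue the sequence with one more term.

Each term (from the third on) is the two preceding terms concatenated in order: term 3 = V·mV = VmV.
So term 7 is VmVmVVmV·mVVmVVmVmVVmV.

VmVmVVmVmVVmVVmVmVVmV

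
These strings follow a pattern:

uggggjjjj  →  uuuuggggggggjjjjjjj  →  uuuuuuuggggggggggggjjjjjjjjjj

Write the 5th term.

uuuuuuuuuuuuuggggggggggggggggggggjjjjjjjjjjjjjjjj

The n-th term is 3n-2 u's then 4n g's then 3n+1 j's (n = 1, 2, …).
At n = 5 the blocks have lengths 13, 20, 16.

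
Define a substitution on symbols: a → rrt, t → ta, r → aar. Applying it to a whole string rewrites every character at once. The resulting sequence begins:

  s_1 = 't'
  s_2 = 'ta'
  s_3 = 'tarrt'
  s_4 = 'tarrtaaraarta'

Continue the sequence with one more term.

Applying the rule to each of the 13 symbols of tarrtaaraarta gives the pieces ta rrt aar aar ta rrt rrt aar rrt rrt aar ta rrt, which concatenate to the answer.

tarrtaaraartarrtrrtaarrrtrrtaartarrt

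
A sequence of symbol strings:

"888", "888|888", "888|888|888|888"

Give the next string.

Each string is two copies of the previous one joined by '|'.
So the next term is two copies of 888|888|888|888 with '|' between the halves.

888|888|888|888|888|888|888|888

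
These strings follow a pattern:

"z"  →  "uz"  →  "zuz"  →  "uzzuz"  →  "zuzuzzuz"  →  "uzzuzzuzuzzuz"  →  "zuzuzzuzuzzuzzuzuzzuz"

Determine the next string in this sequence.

uzzuzzuzuzzuzzuzuzzuzuzzuzzuzuzzuz

From term 3 onward, concatenate the second-to-last term with the last: z·uz = zuz, uz·zuz = uzzuz, …
So term 8 is uzzuzzuzuzzuz·zuzuzzuzuzzuzzuzuzzuz.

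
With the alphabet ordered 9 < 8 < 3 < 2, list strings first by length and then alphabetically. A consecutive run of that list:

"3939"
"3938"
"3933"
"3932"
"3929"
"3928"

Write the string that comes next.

Treat 3928 as a base-4 numeral over the given alphabet and add one, carrying through any trailing 2's.

3923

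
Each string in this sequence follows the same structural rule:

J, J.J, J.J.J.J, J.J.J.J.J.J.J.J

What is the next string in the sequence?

Each string is two copies of the previous one joined by '.'.
Doubling J.J.J.J.J.J.J.J with '.' between the halves:

J.J.J.J.J.J.J.J.J.J.J.J.J.J.J.J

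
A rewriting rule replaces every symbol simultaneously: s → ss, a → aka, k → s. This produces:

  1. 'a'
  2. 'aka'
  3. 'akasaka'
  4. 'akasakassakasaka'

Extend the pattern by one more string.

akasakassakasakassssakasakassakasaka

φ(akasakassakasaka) expands symbol-by-symbol to aka s aka ss aka s aka ss ss aka s aka ss aka s aka; joining the 16 pieces gives the next term.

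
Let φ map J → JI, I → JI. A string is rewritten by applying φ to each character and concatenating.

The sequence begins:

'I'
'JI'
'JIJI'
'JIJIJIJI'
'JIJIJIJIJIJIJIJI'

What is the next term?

Replace each of the 16 characters of JIJIJIJIJIJIJIJI in place — JI JI JI JI JI JI JI JI JI JI JI JI JI JI JI JI — and concatenate.

JIJIJIJIJIJIJIJIJIJIJIJIJIJIJIJI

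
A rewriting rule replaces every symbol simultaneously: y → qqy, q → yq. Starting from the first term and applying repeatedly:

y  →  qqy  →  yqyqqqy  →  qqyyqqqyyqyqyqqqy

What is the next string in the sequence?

Rewriting the 17 symbols of qqyyqqqyyqyqyqqqy one by one yields yq yq qqy qqy yq yq yq qqy qqy yq qqy yq qqy yq yq yq qqy; concatenated:

yqyqqqyqqyyqyqyqqqyqqyyqqqyyqqqyyqyqyqqqy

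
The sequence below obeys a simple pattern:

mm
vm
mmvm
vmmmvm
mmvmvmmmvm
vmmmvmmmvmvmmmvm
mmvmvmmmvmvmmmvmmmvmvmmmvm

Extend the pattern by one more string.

vmmmvmmmvmvmmmvmmmvmvmmmvmvmmmvmmmvmvmmmvm

Each term (from the third on) is the two preceding terms concatenated in order: term 3 = mm·vm = mmvm.
Continuing: vmmmvmmmvmvmmmvm · mmvmvmmmvmvmmmvmmmvmvmmmvm gives term 8.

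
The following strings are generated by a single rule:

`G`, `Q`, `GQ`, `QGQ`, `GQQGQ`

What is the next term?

This is a Fibonacci-style word recurrence s(k) = s(k−2)·s(k−1): e.g. G·Q = GQ.
Continuing: QGQ · GQQGQ gives term 6.

QGQGQQGQ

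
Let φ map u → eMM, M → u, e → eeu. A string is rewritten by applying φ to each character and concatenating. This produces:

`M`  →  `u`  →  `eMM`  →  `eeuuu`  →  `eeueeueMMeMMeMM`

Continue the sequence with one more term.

eeueeueMMeeueeueMMeeuuueeuuueeuuu

φ(eeueeueMMeMMeMM) expands symbol-by-symbol to eeu eeu eMM eeu eeu eMM eeu u u eeu u u eeu u u; joining the 15 pieces gives the next term.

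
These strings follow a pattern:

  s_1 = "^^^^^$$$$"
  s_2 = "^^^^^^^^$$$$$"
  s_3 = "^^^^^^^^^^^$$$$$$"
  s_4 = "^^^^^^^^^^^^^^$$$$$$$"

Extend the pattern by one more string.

^^^^^^^^^^^^^^^^^$$$$$$$$

The n-th term is 3n-1 ^'s then n+2 $'s, where the shown terms are n = 2, 3, 4, 5.
At n = 6 the blocks have lengths 17, 8.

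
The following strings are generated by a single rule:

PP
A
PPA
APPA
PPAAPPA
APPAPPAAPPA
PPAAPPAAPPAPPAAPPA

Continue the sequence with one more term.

APPAPPAAPPAPPAAPPAAPPAPPAAPPA

This is a Fibonacci-style word recurrence s(k) = s(k−2)·s(k−1): e.g. PP·A = PPA.
Continuing: APPAPPAAPPA · PPAAPPAAPPAPPAAPPA gives term 8.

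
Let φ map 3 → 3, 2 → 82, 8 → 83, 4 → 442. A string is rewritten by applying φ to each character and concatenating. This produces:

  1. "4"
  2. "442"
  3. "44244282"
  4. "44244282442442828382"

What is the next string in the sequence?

Rewriting the 20 symbols of 44244282442442828382 one by one yields 442 442 82 442 442 82 83 82 442 442 82 442 442 82 83 82 83 3 83 82; concatenated:

44244282442442828382442442824424428283828338382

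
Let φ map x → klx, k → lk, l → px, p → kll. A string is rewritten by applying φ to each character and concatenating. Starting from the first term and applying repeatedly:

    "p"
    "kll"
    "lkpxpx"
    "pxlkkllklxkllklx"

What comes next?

kllklxpxlklkpxpxlkpxklxlkpxpxlkpxklx

Replace each of the 16 characters of pxlkkllklxkllklx in place — kll klx px lk lk px px lk px klx lk px px lk px klx — and concatenate.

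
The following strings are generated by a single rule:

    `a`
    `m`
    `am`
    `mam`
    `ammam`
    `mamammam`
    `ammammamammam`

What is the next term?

mamammamammammamammam

From term 3 onward, concatenate the second-to-last term with the last: a·m = am, m·am = mam, …
So term 8 is mamammam·ammammamammam.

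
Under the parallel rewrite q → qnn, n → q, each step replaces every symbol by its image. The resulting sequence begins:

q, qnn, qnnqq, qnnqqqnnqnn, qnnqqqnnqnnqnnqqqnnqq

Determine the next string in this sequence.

Rewriting the 21 symbols of qnnqqqnnqnnqnnqqqnnqq one by one yields qnn q q qnn qnn qnn q q qnn q q qnn q q qnn qnn qnn q q qnn qnn; concatenated:

qnnqqqnnqnnqnnqqqnnqqqnnqqqnnqnnqnnqqqnnqnn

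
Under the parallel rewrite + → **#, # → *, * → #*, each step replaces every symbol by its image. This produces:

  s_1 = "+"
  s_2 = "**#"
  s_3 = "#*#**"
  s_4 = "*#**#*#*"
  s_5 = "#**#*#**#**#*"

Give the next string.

φ(#**#*#**#**#*) expands symbol-by-symbol to * #* #* * #* * #* #* * #* #* * #*; joining the 13 pieces gives the next term.

*#*#**#**#*#**#*#**#*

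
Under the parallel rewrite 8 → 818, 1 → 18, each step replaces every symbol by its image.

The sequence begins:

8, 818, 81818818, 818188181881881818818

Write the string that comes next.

8181881818818818188181881881818818818188181881881818818

φ(818188181881881818818) expands symbol-by-symbol to 818 18 818 18 818 818 18 818 18 818 818 18 818 818 18 818 18 818 818 18 818; joining the 21 pieces gives the next term.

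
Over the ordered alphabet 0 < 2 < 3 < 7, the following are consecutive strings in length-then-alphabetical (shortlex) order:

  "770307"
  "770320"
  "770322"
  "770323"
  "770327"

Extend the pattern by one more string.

770330

The successor of 770327 increments the rightmost position that isn't already 7 and resets every position after it to 0.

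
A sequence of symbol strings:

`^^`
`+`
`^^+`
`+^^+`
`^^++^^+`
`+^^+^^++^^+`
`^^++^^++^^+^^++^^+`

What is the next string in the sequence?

Each term (from the third on) is the two preceding terms concatenated in order: term 3 = ^^·+ = ^^+.
Continuing: +^^+^^++^^+ · ^^++^^++^^+^^++^^+ gives term 8.

+^^+^^++^^+^^++^^++^^+^^++^^+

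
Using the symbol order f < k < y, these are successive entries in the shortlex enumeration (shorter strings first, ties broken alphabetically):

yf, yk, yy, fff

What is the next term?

The successor of fff increments the rightmost position that isn't already y and resets every position after it to f.

ffk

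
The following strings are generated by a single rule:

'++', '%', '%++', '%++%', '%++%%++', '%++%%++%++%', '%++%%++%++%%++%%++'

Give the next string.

%++%%++%++%%++%%++%++%%++%++%

Each term (from the third on) is the previous term followed by the one before it: term 3 = %·++ = %++.
The next term joins %++%%++%++%%++%%++ and %++%%++%++%.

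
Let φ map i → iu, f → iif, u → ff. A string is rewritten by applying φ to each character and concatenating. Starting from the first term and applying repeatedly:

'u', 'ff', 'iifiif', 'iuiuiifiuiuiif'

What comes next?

φ(iuiuiifiuiuiif) expands symbol-by-symbol to iu ff iu ff iu iu iif iu ff iu ff iu iu iif; joining the 14 pieces gives the next term.

iuffiuffiuiuiifiuffiuffiuiuiif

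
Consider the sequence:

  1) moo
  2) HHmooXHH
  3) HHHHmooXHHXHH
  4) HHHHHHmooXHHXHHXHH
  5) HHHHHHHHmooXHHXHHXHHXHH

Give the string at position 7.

Every step adds HH to the front and XHH to the end of the previous string.
From HHHHHHHHmooXHHXHHXHHXHH, 2 further steps: HHHHHHHHmooXHHXHHXHHXHH → HHHHHHHHHHmooXHHXHHXHHXHHXHH → (answer).

HHHHHHHHHHHHmooXHHXHHXHHXHHXHHXHH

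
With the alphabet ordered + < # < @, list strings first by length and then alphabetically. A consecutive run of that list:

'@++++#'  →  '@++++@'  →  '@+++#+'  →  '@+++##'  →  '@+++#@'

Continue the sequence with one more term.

@+++@+

Find the rightmost character of @+++#@ below @, bump it to the next letter, and reset everything to its right to +.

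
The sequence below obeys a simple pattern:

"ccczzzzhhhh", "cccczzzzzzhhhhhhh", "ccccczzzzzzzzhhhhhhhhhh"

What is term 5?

Term n consists of n+1 c's, followed by 2n z's, followed by 3n-2 h's, where the shown terms are n = 2, 3, 4.
At n = 6 the blocks have lengths 7, 12, 16.

ccccccczzzzzzzzzzzzhhhhhhhhhhhhhhhh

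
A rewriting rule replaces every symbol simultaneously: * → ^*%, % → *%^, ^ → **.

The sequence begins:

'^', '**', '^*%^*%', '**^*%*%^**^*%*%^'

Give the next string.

Rewriting the 16 symbols of **^*%*%^**^*%*%^ one by one yields ^*% ^*% ** ^*% *%^ ^*% *%^ ** ^*% ^*% ** ^*% *%^ ^*% *%^ **; concatenated:

^*%^*%**^*%*%^^*%*%^**^*%^*%**^*%*%^^*%*%^**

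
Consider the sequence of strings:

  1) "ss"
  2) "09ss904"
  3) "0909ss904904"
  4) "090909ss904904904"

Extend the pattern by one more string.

Each term wraps the previous one in 09 on the left and 904 on the right.
One more step from 090909ss904904904 gives the answer.

09090909ss904904904904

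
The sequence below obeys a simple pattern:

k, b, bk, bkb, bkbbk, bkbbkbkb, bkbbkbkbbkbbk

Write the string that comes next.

From term 3 onward, concatenate the last term with the second-to-last: b·k = bk, bk·b = bkb, …
Continuing: bkbbkbkbbkbbk · bkbbkbkb gives term 8.

bkbbkbkbbkbbkbkbbkbkb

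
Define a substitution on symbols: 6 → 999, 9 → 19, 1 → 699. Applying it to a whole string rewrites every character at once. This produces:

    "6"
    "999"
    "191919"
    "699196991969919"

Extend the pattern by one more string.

999191969919999191969919999191969919

Applying the rule to each of the 15 symbols of 699196991969919 gives the pieces 999 19 19 699 19 999 19 19 699 19 999 19 19 699 19, which concatenate to the answer.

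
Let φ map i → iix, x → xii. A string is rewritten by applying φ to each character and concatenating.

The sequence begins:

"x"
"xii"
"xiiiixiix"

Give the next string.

Expanding xiiiixiix: x→xii, i→iix, i→iix, i→iix, i→iix, x→xii, i→iix, i→iix, x→xii. Concatenated: xii iix iix iix iix xii iix iix xii.

xiiiixiixiixiixxiiiixiixxii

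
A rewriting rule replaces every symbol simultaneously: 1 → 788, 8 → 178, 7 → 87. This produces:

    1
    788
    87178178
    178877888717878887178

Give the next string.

Applying the rule to each of the 21 symbols of 178877888717878887178 gives the pieces 788 87 178 178 87 87 178 178 178 87 788 87 178 87 178 178 178 87 788 87 178, which concatenate to the answer.

7888717817887871781781788778887178871781781788778887178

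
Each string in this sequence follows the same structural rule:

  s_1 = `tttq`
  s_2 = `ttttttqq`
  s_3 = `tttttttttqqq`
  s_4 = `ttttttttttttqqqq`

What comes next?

Term n consists of 3n t's, followed by n q's (n = 1, 2, …).
For the next term, n = 5, so the run lengths are 15, 5.

tttttttttttttttqqqqq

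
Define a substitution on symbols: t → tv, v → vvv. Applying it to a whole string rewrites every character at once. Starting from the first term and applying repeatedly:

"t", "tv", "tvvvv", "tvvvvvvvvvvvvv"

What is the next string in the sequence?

Rewriting the 14 symbols of tvvvvvvvvvvvvv one by one yields tv vvv vvv vvv vvv vvv vvv vvv vvv vvv vvv vvv vvv vvv; concatenated:

tvvvvvvvvvvvvvvvvvvvvvvvvvvvvvvvvvvvvvvvv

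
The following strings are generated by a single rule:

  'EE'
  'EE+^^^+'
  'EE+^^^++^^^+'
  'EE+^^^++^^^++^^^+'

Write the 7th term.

EE+^^^++^^^++^^^++^^^++^^^++^^^+

Each term is the previous one with +^^^+ appended.
From EE+^^^++^^^++^^^+, 3 further steps: EE+^^^++^^^++^^^+ → EE+^^^++^^^++^^^++^^^+ → EE+^^^++^^^++^^^++^^^++^^^+ → (answer).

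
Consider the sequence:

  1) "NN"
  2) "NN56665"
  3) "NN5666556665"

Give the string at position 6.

NN5666556665566655666556665

The strings grow by a fixed suffix 56665 each time.
From NN5666556665, 3 further steps: NN5666556665 → NN566655666556665 → NN56665566655666556665 → (answer).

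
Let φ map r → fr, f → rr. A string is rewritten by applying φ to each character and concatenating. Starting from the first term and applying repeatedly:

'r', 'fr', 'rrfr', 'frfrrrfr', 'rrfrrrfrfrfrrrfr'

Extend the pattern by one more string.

frfrrrfrfrfrrrfrrrfrrrfrfrfrrrfr

φ(rrfrrrfrfrfrrrfr) expands symbol-by-symbol to fr fr rr fr fr fr rr fr rr fr rr fr fr fr rr fr; joining the 16 pieces gives the next term.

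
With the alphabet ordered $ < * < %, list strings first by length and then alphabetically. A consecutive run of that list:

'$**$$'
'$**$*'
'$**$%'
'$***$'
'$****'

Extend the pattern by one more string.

The successor of $**** increments the rightmost position that isn't already % and resets every position after it to $.

$***%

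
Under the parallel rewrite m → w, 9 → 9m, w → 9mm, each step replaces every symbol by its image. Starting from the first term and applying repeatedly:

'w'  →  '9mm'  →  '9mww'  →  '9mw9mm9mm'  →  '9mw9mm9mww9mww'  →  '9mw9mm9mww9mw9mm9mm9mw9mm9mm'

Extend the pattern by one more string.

9mw9mm9mww9mw9mm9mm9mw9mm9mww9mww9mw9mm9mww9mww

Replace each of the 28 characters of 9mw9mm9mww9mw9mm9mm9mw9mm9mm in place — 9m w 9mm 9m w w 9m w 9mm 9mm 9m w 9mm 9m w w 9m w w 9m w 9mm 9m w w 9m w w — and concatenate.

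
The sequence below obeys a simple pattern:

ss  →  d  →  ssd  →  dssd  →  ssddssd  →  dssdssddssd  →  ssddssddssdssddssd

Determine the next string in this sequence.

From term 3 onward, concatenate the second-to-last term with the last: ss·d = ssd, d·ssd = dssd, …
So term 8 is dssdssddssd·ssddssddssdssddssd.

dssdssddssdssddssddssdssddssd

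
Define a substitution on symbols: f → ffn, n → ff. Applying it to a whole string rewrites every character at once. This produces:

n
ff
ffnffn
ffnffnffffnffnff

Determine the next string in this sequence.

Rewriting the 16 symbols of ffnffnffffnffnff one by one yields ffn ffn ff ffn ffn ff ffn ffn ffn ffn ff ffn ffn ff ffn ffn; concatenated:

ffnffnffffnffnffffnffnffnffnffffnffnffffnffn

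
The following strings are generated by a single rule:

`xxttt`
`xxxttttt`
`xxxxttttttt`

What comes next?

Term n consists of n+1 x's, followed by 2n+1 t's (n = 1, 2, …).
At n = 4 the blocks have lengths 5, 9.

xxxxxttttttttt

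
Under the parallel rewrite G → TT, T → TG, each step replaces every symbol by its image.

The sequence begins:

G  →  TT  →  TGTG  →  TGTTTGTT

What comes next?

Rewriting each symbol of TGTTTGTT: T→TG, G→TT, T→TG, T→TG, T→TG, G→TT, T→TG, T→TG, which concatenates to TG TT TG TG TG TT TG TG.

TGTTTGTGTGTTTGTG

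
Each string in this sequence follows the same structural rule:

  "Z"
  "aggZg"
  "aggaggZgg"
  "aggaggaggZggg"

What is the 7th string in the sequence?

Every step adds agg to the front and g to the end of the previous string.
From aggaggaggZggg, 3 further steps: aggaggaggZggg → aggaggaggaggZgggg → aggaggaggaggaggZggggg → (answer).

aggaggaggaggaggaggZgggggg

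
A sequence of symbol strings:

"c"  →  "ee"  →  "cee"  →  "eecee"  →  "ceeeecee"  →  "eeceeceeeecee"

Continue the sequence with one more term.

ceeeeceeeeceeceeeecee

Each term (from the third on) is the two preceding terms concatenated in order: term 3 = c·ee = cee.
Continuing: ceeeecee · eeceeceeeecee gives term 7.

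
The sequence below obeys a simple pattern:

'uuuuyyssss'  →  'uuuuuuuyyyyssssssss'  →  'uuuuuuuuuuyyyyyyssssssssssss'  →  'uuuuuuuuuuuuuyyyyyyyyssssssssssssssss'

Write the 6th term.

Reading off run lengths: u runs 4, 7, 10, 13; y runs 2, 4, 6, 8; s runs 4, 8, 12, 16 — each is linear in n (n = 1, 2, …).
For term 6, n = 6, so the run lengths are 19, 12, 24.

uuuuuuuuuuuuuuuuuuuyyyyyyyyyyyyssssssssssssssssssssssss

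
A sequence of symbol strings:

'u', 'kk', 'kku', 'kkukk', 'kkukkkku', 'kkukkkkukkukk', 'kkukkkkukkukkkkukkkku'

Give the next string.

kkukkkkukkukkkkukkkkukkukkkkukkukk

Each term (from the third on) is the previous term followed by the one before it: term 3 = kk·u = kku.
The next term joins kkukkkkukkukkkkukkkku and kkukkkkukkukk.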